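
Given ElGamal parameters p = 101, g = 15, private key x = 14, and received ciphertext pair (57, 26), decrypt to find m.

Shared mask s = c₁^x mod p = 57^14 mod 101.
57^1 ≡ 57 (mod 101)
57^2 = (57^1)^2 ≡ 57^2 = 3249 ≡ 17 (mod 101)
57^4 = (57^2)^2 ≡ 17^2 = 289 ≡ 87 (mod 101)
57^8 = (57^4)^2 ≡ 87^2 = 7569 ≡ 95 (mod 101)
57^14 = 57^8 · 57^4 · 57^2 ≡ 95 · 87 · 17 ≡ 14 (mod 101).
So s = 14; s⁻¹ ≡ 65 (mod 101).
m = c₂ · s⁻¹ mod 101 = 26 · 65 mod 101 = 74.

74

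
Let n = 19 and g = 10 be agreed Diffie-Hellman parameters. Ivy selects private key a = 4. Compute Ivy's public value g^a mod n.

6

Public value = 10^4 mod 19.
10^1 ≡ 10 (mod 19)
10^2 = (10^1)^2 ≡ 10^2 = 100 ≡ 5 (mod 19)
10^4 = (10^2)^2 ≡ 5^2 = 25 ≡ 6 (mod 19)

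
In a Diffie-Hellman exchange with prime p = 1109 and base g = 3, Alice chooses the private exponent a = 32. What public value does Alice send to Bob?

Public value = 3^32 mod 1109.
3^1 ≡ 3 (mod 1109)
3^2 = (3^1)^2 ≡ 3^2 = 9 ≡ 9 (mod 1109)
3^4 = (3^2)^2 ≡ 9^2 = 81 ≡ 81 (mod 1109)
3^8 = (3^4)^2 ≡ 81^2 = 6561 ≡ 1016 (mod 1109)
3^16 = (3^8)^2 ≡ 1016^2 = 1032256 ≡ 886 (mod 1109)
3^32 = (3^16)^2 ≡ 886^2 = 784996 ≡ 933 (mod 1109)

933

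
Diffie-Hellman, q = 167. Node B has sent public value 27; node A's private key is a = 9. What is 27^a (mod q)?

24

Shared key K = 27^9 mod 167.
27^1 ≡ 27 (mod 167)
27^2 = (27^1)^2 ≡ 27^2 = 729 ≡ 61 (mod 167)
27^4 = (27^2)^2 ≡ 61^2 = 3721 ≡ 47 (mod 167)
27^8 = (27^4)^2 ≡ 47^2 = 2209 ≡ 38 (mod 167)
27^9 = 27^8 · 27^1 ≡ 38 · 27 ≡ 24 (mod 167).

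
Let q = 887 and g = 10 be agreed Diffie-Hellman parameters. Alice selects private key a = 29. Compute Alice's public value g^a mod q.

651

Public value = 10^29 mod 887.
10^1 ≡ 10 (mod 887)
10^2 = (10^1)^2 ≡ 10^2 = 100 ≡ 100 (mod 887)
10^4 = (10^2)^2 ≡ 100^2 = 10000 ≡ 243 (mod 887)
10^8 = (10^4)^2 ≡ 243^2 = 59049 ≡ 507 (mod 887)
10^16 = (10^8)^2 ≡ 507^2 = 257049 ≡ 706 (mod 887)
10^29 = 10^16 · 10^8 · 10^4 · 10^1 ≡ 706 · 507 · 243 · 10 ≡ 651 (mod 887).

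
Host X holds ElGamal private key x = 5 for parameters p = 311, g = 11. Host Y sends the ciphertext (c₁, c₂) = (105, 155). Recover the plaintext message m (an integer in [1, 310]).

161

Shared mask s = c₁^x mod p = 105^5 mod 311.
105^1 ≡ 105 (mod 311)
105^2 = (105^1)^2 ≡ 105^2 = 11025 ≡ 140 (mod 311)
105^4 = (105^2)^2 ≡ 140^2 = 19600 ≡ 7 (mod 311)
105^5 = 105^4 · 105^1 ≡ 7 · 105 ≡ 113 (mod 311).
So s = 113; s⁻¹ ≡ 300 (mod 311).
m = c₂ · s⁻¹ mod 311 = 155 · 300 mod 311 = 161.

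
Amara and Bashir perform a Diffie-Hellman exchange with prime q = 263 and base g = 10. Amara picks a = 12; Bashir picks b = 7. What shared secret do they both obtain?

Amara sends A = g^a mod q = 10^12 mod 263.
10^1 ≡ 10 (mod 263)
10^2 = (10^1)^2 ≡ 10^2 = 100 ≡ 100 (mod 263)
10^4 = (10^2)^2 ≡ 100^2 = 10000 ≡ 6 (mod 263)
10^8 = (10^4)^2 ≡ 6^2 = 36 ≡ 36 (mod 263)
10^12 = 10^8 · 10^4 ≡ 36 · 6 ≡ 216 (mod 263).
So A = 216. Bashir then computes K = A^b mod q = 216^7 mod 263.
216^1 ≡ 216 (mod 263)
216^2 = (216^1)^2 ≡ 216^2 = 46656 ≡ 105 (mod 263)
216^4 = (216^2)^2 ≡ 105^2 = 11025 ≡ 242 (mod 263)
216^7 = 216^4 · 216^2 · 216^1 ≡ 242 · 105 · 216 ≡ 13 (mod 263).

13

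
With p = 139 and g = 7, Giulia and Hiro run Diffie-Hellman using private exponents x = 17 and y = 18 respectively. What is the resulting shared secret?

125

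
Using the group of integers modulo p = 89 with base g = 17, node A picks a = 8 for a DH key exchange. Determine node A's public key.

Public value = 17^8 mod 89.
17^1 ≡ 17 (mod 89)
17^2 = (17^1)^2 ≡ 17^2 = 289 ≡ 22 (mod 89)
17^4 = (17^2)^2 ≡ 22^2 = 484 ≡ 39 (mod 89)
17^8 = (17^4)^2 ≡ 39^2 = 1521 ≡ 8 (mod 89)

8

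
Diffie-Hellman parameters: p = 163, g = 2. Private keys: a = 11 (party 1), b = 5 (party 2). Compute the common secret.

Party 1 sends A = g^a mod p = 2^11 mod 163.
2^1 ≡ 2 (mod 163)
2^2 = (2^1)^2 ≡ 2^2 = 4 ≡ 4 (mod 163)
2^4 = (2^2)^2 ≡ 4^2 = 16 ≡ 16 (mod 163)
2^8 = (2^4)^2 ≡ 16^2 = 256 ≡ 93 (mod 163)
2^11 = 2^8 · 2^2 · 2^1 ≡ 93 · 4 · 2 ≡ 92 (mod 163).
So A = 92. Party 2 then computes K = A^b mod p = 92^5 mod 163.
92^1 ≡ 92 (mod 163)
92^2 = (92^1)^2 ≡ 92^2 = 8464 ≡ 151 (mod 163)
92^4 = (92^2)^2 ≡ 151^2 = 22801 ≡ 144 (mod 163)
92^5 = 92^4 · 92^1 ≡ 144 · 92 ≡ 45 (mod 163).

45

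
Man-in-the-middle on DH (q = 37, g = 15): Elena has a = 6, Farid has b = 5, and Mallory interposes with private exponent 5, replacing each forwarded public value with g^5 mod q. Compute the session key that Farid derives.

2

Farid receives Mallory's public value M = 15^5 mod 37 instead of the honest one.
15^1 ≡ 15 (mod 37)
15^2 = (15^1)^2 ≡ 15^2 = 225 ≡ 3 (mod 37)
15^4 = (15^2)^2 ≡ 3^2 = 9 ≡ 9 (mod 37)
15^5 = 15^4 · 15^1 ≡ 9 · 15 ≡ 24 (mod 37).
So M = 24. Farid computes K = M^5 mod 37.
24^1 ≡ 24 (mod 37)
24^2 = (24^1)^2 ≡ 24^2 = 576 ≡ 21 (mod 37)
24^4 = (24^2)^2 ≡ 21^2 = 441 ≡ 34 (mod 37)
24^5 = 24^4 · 24^1 ≡ 34 · 24 ≡ 2 (mod 37).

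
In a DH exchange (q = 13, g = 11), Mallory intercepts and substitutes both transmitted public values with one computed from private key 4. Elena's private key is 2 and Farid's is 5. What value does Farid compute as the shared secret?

Farid receives Mallory's public value M = 11^4 mod 13 instead of the honest one.
11^1 ≡ 11 (mod 13)
11^2 = (11^1)^2 ≡ 11^2 = 121 ≡ 4 (mod 13)
11^4 = (11^2)^2 ≡ 4^2 = 16 ≡ 3 (mod 13)
So M = 3. Farid computes K = M^5 mod 13.
3^1 ≡ 3 (mod 13)
3^2 = (3^1)^2 ≡ 3^2 = 9 ≡ 9 (mod 13)
3^4 = (3^2)^2 ≡ 9^2 = 81 ≡ 3 (mod 13)
3^5 = 3^4 · 3^1 ≡ 3 · 3 ≡ 9 (mod 13).

9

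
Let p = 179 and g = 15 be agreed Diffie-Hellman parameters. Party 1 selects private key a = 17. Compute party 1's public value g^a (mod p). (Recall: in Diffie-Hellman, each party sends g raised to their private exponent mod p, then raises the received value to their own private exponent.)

89

Public value = 15^17 (mod 179).
15^1 ≡ 15 (mod 179)
15^2 = (15^1)^2 ≡ 15^2 = 225 ≡ 46 (mod 179)
15^4 = (15^2)^2 ≡ 46^2 = 2116 ≡ 147 (mod 179)
15^8 = (15^4)^2 ≡ 147^2 = 21609 ≡ 129 (mod 179)
15^16 = (15^8)^2 ≡ 129^2 = 16641 ≡ 173 (mod 179)
15^17 = 15^16 · 15^1 ≡ 173 · 15 ≡ 89 (mod 179).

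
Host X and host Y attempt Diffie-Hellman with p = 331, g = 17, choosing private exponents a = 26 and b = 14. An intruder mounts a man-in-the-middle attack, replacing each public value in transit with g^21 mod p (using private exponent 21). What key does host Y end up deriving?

Host Y receives an intruder's public value M = 17^21 mod 331 instead of the honest one.
17^1 ≡ 17 (mod 331)
17^2 = (17^1)^2 ≡ 17^2 = 289 ≡ 289 (mod 331)
17^4 = (17^2)^2 ≡ 289^2 = 83521 ≡ 109 (mod 331)
17^8 = (17^4)^2 ≡ 109^2 = 11881 ≡ 296 (mod 331)
17^16 = (17^8)^2 ≡ 296^2 = 87616 ≡ 232 (mod 331)
17^21 = 17^16 · 17^4 · 17^1 ≡ 232 · 109 · 17 ≡ 258 (mod 331).
So M = 258. Host Y computes K = M^14 mod 331.
258^1 ≡ 258 (mod 331)
258^2 = (258^1)^2 ≡ 258^2 = 66564 ≡ 33 (mod 331)
258^4 = (258^2)^2 ≡ 33^2 = 1089 ≡ 96 (mod 331)
258^8 = (258^4)^2 ≡ 96^2 = 9216 ≡ 279 (mod 331)
258^14 = 258^8 · 258^4 · 258^2 ≡ 279 · 96 · 33 ≡ 102 (mod 331).

102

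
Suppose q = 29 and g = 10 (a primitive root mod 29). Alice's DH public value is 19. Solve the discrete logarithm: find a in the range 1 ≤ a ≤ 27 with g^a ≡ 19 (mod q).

15

Try successive powers of 10 modulo 29:
10^1 ≡ 10
10^2 ≡ 13
10^3 ≡ 14
10^4 ≡ 24
10^5 ≡ 8
10^6 ≡ 22
10^7 ≡ 17
10^8 ≡ 25
10^9 ≡ 18
10^10 ≡ 6
10^11 ≡ 2
10^12 ≡ 20
10^13 ≡ 26
10^14 ≡ 28
10^15 ≡ 19
Found: a = 15.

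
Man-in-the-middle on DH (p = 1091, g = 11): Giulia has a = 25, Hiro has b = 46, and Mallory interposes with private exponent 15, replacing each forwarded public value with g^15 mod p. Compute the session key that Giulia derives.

Giulia receives Mallory's public value M = 11^15 mod 1091 instead of the honest one.
11^1 ≡ 11 (mod 1091)
11^2 = (11^1)^2 ≡ 11^2 = 121 ≡ 121 (mod 1091)
11^4 = (11^2)^2 ≡ 121^2 = 14641 ≡ 458 (mod 1091)
11^8 = (11^4)^2 ≡ 458^2 = 209764 ≡ 292 (mod 1091)
11^15 = 11^8 · 11^4 · 11^2 · 11^1 ≡ 292 · 458 · 121 · 11 ≡ 511 (mod 1091).
So M = 511. Giulia computes K = M^25 mod 1091.
511^1 ≡ 511 (mod 1091)
511^2 = (511^1)^2 ≡ 511^2 = 261121 ≡ 372 (mod 1091)
511^4 = (511^2)^2 ≡ 372^2 = 138384 ≡ 918 (mod 1091)
511^8 = (511^4)^2 ≡ 918^2 = 842724 ≡ 472 (mod 1091)
511^16 = (511^8)^2 ≡ 472^2 = 222784 ≡ 220 (mod 1091)
511^25 = 511^16 · 511^8 · 511^1 ≡ 220 · 472 · 511 ≡ 364 (mod 1091).

364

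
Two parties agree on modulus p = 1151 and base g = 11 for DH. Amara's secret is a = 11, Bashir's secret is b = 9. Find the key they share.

913

Bashir sends B = g^b mod p = 11^9 mod 1151.
11^1 ≡ 11 (mod 1151)
11^2 = (11^1)^2 ≡ 11^2 = 121 ≡ 121 (mod 1151)
11^4 = (11^2)^2 ≡ 121^2 = 14641 ≡ 829 (mod 1151)
11^8 = (11^4)^2 ≡ 829^2 = 687241 ≡ 94 (mod 1151)
11^9 = 11^8 · 11^1 ≡ 94 · 11 ≡ 1034 (mod 1151).
So B = 1034. Amara then computes K = B^a mod p = 1034^11 mod 1151.
1034^1 ≡ 1034 (mod 1151)
1034^2 = (1034^1)^2 ≡ 1034^2 = 1069156 ≡ 1028 (mod 1151)
1034^4 = (1034^2)^2 ≡ 1028^2 = 1056784 ≡ 166 (mod 1151)
1034^8 = (1034^4)^2 ≡ 166^2 = 27556 ≡ 1083 (mod 1151)
1034^11 = 1034^8 · 1034^2 · 1034^1 ≡ 1083 · 1028 · 1034 ≡ 913 (mod 1151).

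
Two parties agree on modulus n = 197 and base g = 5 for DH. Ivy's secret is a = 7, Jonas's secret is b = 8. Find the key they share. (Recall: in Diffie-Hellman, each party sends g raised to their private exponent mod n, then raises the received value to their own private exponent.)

191

Jonas sends B = g^b mod n = 5^8 mod 197.
5^1 ≡ 5 (mod 197)
5^2 = (5^1)^2 ≡ 5^2 = 25 ≡ 25 (mod 197)
5^4 = (5^2)^2 ≡ 25^2 = 625 ≡ 34 (mod 197)
5^8 = (5^4)^2 ≡ 34^2 = 1156 ≡ 171 (mod 197)
So B = 171. Ivy then computes K = B^a mod n = 171^7 mod 197.
171^1 ≡ 171 (mod 197)
171^2 = (171^1)^2 ≡ 171^2 = 29241 ≡ 85 (mod 197)
171^4 = (171^2)^2 ≡ 85^2 = 7225 ≡ 133 (mod 197)
171^7 = 171^4 · 171^2 · 171^1 ≡ 133 · 85 · 171 ≡ 191 (mod 197).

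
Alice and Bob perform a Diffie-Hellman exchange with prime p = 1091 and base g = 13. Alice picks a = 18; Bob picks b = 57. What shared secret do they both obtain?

Bob sends B = g^b mod p = 13^57 mod 1091.
13^1 ≡ 13 (mod 1091)
13^2 = (13^1)^2 ≡ 13^2 = 169 ≡ 169 (mod 1091)
13^4 = (13^2)^2 ≡ 169^2 = 28561 ≡ 195 (mod 1091)
13^8 = (13^4)^2 ≡ 195^2 = 38025 ≡ 931 (mod 1091)
13^16 = (13^8)^2 ≡ 931^2 = 866761 ≡ 507 (mod 1091)
13^32 = (13^16)^2 ≡ 507^2 = 257049 ≡ 664 (mod 1091)
13^57 = 13^32 · 13^16 · 13^8 · 13^1 ≡ 664 · 507 · 931 · 13 ≡ 1053 (mod 1091).
So B = 1053. Alice then computes K = B^a mod p = 1053^18 mod 1091.
1053^1 ≡ 1053 (mod 1091)
1053^2 = (1053^1)^2 ≡ 1053^2 = 1108809 ≡ 353 (mod 1091)
1053^4 = (1053^2)^2 ≡ 353^2 = 124609 ≡ 235 (mod 1091)
1053^8 = (1053^4)^2 ≡ 235^2 = 55225 ≡ 675 (mod 1091)
1053^16 = (1053^8)^2 ≡ 675^2 = 455625 ≡ 678 (mod 1091)
1053^18 = 1053^16 · 1053^2 ≡ 678 · 353 ≡ 405 (mod 1091).

405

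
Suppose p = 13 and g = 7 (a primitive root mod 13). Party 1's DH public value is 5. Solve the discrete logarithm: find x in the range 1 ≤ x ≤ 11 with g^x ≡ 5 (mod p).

Try successive powers of 7 modulo 13:
7^1 ≡ 7
7^2 ≡ 10
7^3 ≡ 5
Found: x = 3.

3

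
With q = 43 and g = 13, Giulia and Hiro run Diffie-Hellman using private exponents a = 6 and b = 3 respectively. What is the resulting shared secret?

11

Hiro sends B = g^b mod q = 13^3 mod 43.
13^1 ≡ 13 (mod 43)
13^2 = (13^1)^2 ≡ 13^2 = 169 ≡ 40 (mod 43)
13^3 = 13^2 · 13^1 ≡ 40 · 13 ≡ 4 (mod 43).
So B = 4. Giulia then computes K = B^a mod q = 4^6 mod 43.
4^1 ≡ 4 (mod 43)
4^2 = (4^1)^2 ≡ 4^2 = 16 ≡ 16 (mod 43)
4^4 = (4^2)^2 ≡ 16^2 = 256 ≡ 41 (mod 43)
4^6 = 4^4 · 4^2 ≡ 41 · 16 ≡ 11 (mod 43).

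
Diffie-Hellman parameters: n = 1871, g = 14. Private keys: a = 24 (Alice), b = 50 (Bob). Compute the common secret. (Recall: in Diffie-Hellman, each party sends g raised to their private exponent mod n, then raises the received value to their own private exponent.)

Bob sends B = g^b mod n = 14^50 mod 1871.
14^1 ≡ 14 (mod 1871)
14^2 = (14^1)^2 ≡ 14^2 = 196 ≡ 196 (mod 1871)
14^4 = (14^2)^2 ≡ 196^2 = 38416 ≡ 996 (mod 1871)
14^8 = (14^4)^2 ≡ 996^2 = 992016 ≡ 386 (mod 1871)
14^16 = (14^8)^2 ≡ 386^2 = 148996 ≡ 1187 (mod 1871)
14^32 = (14^16)^2 ≡ 1187^2 = 1408969 ≡ 106 (mod 1871)
14^50 = 14^32 · 14^16 · 14^2 ≡ 106 · 1187 · 196 ≡ 1332 (mod 1871).
So B = 1332. Alice then computes K = B^a mod n = 1332^24 mod 1871.
1332^1 ≡ 1332 (mod 1871)
1332^2 = (1332^1)^2 ≡ 1332^2 = 1774224 ≡ 516 (mod 1871)
1332^4 = (1332^2)^2 ≡ 516^2 = 266256 ≡ 574 (mod 1871)
1332^8 = (1332^4)^2 ≡ 574^2 = 329476 ≡ 180 (mod 1871)
1332^16 = (1332^8)^2 ≡ 180^2 = 32400 ≡ 593 (mod 1871)
1332^24 = 1332^16 · 1332^8 ≡ 593 · 180 ≡ 93 (mod 1871).

93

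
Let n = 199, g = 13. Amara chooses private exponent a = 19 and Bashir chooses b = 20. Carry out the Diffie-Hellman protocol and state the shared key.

Amara sends A = g^a mod n = 13^19 mod 199.
13^1 ≡ 13 (mod 199)
13^2 = (13^1)^2 ≡ 13^2 = 169 ≡ 169 (mod 199)
13^4 = (13^2)^2 ≡ 169^2 = 28561 ≡ 104 (mod 199)
13^8 = (13^4)^2 ≡ 104^2 = 10816 ≡ 70 (mod 199)
13^16 = (13^8)^2 ≡ 70^2 = 4900 ≡ 124 (mod 199)
13^19 = 13^16 · 13^2 · 13^1 ≡ 124 · 169 · 13 ≡ 196 (mod 199).
So A = 196. Bashir then computes K = A^b mod n = 196^20 mod 199.
196^1 ≡ 196 (mod 199)
196^2 = (196^1)^2 ≡ 196^2 = 38416 ≡ 9 (mod 199)
196^4 = (196^2)^2 ≡ 9^2 = 81 ≡ 81 (mod 199)
196^8 = (196^4)^2 ≡ 81^2 = 6561 ≡ 193 (mod 199)
196^16 = (196^8)^2 ≡ 193^2 = 37249 ≡ 36 (mod 199)
196^20 = 196^16 · 196^4 ≡ 36 · 81 ≡ 130 (mod 199).

130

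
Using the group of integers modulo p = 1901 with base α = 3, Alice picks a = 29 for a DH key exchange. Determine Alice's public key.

823

Public value = 3^29 mod 1901.
3^1 ≡ 3 (mod 1901)
3^2 = (3^1)^2 ≡ 3^2 = 9 ≡ 9 (mod 1901)
3^4 = (3^2)^2 ≡ 9^2 = 81 ≡ 81 (mod 1901)
3^8 = (3^4)^2 ≡ 81^2 = 6561 ≡ 858 (mod 1901)
3^16 = (3^8)^2 ≡ 858^2 = 736164 ≡ 477 (mod 1901)
3^29 = 3^16 · 3^8 · 3^4 · 3^1 ≡ 477 · 858 · 81 · 3 ≡ 823 (mod 1901).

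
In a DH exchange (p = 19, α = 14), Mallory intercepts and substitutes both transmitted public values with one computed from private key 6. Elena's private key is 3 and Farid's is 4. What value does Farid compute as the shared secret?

7

Farid receives Mallory's public value M = 14^6 mod 19 instead of the honest one.
14^1 ≡ 14 (mod 19)
14^2 = (14^1)^2 ≡ 14^2 = 196 ≡ 6 (mod 19)
14^4 = (14^2)^2 ≡ 6^2 = 36 ≡ 17 (mod 19)
14^6 = 14^4 · 14^2 ≡ 17 · 6 ≡ 7 (mod 19).
So M = 7. Farid computes K = M^4 mod 19.
7^1 ≡ 7 (mod 19)
7^2 = (7^1)^2 ≡ 7^2 = 49 ≡ 11 (mod 19)
7^4 = (7^2)^2 ≡ 11^2 = 121 ≡ 7 (mod 19)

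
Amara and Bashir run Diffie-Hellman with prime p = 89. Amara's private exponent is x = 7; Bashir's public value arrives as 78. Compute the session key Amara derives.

2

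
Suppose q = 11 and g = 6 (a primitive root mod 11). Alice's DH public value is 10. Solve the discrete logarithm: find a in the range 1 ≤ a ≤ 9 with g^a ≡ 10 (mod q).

Try successive powers of 6 modulo 11:
6^1 ≡ 6
6^2 ≡ 3
6^3 ≡ 7
6^4 ≡ 9
6^5 ≡ 10
Found: a = 5.

5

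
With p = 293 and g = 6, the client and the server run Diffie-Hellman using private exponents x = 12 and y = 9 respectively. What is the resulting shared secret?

161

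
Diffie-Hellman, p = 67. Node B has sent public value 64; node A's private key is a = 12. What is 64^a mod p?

64

Shared key K = 64^12 mod 67.
64^1 ≡ 64 (mod 67)
64^2 = (64^1)^2 ≡ 64^2 = 4096 ≡ 9 (mod 67)
64^4 = (64^2)^2 ≡ 9^2 = 81 ≡ 14 (mod 67)
64^8 = (64^4)^2 ≡ 14^2 = 196 ≡ 62 (mod 67)
64^12 = 64^8 · 64^4 ≡ 62 · 14 ≡ 64 (mod 67).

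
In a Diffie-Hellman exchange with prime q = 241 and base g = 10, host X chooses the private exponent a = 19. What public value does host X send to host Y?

122

Public value = 10^19 (mod 241).
10^1 ≡ 10 (mod 241)
10^2 = (10^1)^2 ≡ 10^2 = 100 ≡ 100 (mod 241)
10^4 = (10^2)^2 ≡ 100^2 = 10000 ≡ 119 (mod 241)
10^8 = (10^4)^2 ≡ 119^2 = 14161 ≡ 183 (mod 241)
10^16 = (10^8)^2 ≡ 183^2 = 33489 ≡ 231 (mod 241)
10^19 = 10^16 · 10^2 · 10^1 ≡ 231 · 100 · 10 ≡ 122 (mod 241).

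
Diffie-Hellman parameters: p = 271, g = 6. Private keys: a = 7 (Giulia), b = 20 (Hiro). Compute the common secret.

83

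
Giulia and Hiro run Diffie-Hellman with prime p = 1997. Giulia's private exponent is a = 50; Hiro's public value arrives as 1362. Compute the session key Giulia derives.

584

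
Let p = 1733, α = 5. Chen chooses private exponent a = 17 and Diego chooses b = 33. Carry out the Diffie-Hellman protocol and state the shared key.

Diego sends B = α^b mod p = 5^33 mod 1733.
5^1 ≡ 5 (mod 1733)
5^2 = (5^1)^2 ≡ 5^2 = 25 ≡ 25 (mod 1733)
5^4 = (5^2)^2 ≡ 25^2 = 625 ≡ 625 (mod 1733)
5^8 = (5^4)^2 ≡ 625^2 = 390625 ≡ 700 (mod 1733)
5^16 = (5^8)^2 ≡ 700^2 = 490000 ≡ 1294 (mod 1733)
5^32 = (5^16)^2 ≡ 1294^2 = 1674436 ≡ 358 (mod 1733)
5^33 = 5^32 · 5^1 ≡ 358 · 5 ≡ 57 (mod 1733).
So B = 57. Chen then computes K = B^a mod p = 57^17 mod 1733.
57^1 ≡ 57 (mod 1733)
57^2 = (57^1)^2 ≡ 57^2 = 3249 ≡ 1516 (mod 1733)
57^4 = (57^2)^2 ≡ 1516^2 = 2298256 ≡ 298 (mod 1733)
57^8 = (57^4)^2 ≡ 298^2 = 88804 ≡ 421 (mod 1733)
57^16 = (57^8)^2 ≡ 421^2 = 177241 ≡ 475 (mod 1733)
57^17 = 57^16 · 57^1 ≡ 475 · 57 ≡ 1080 (mod 1733).

1080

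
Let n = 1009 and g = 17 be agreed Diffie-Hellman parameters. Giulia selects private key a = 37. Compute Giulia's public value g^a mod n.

305

Public value = 17^37 mod 1009.
17^1 ≡ 17 (mod 1009)
17^2 = (17^1)^2 ≡ 17^2 = 289 ≡ 289 (mod 1009)
17^4 = (17^2)^2 ≡ 289^2 = 83521 ≡ 783 (mod 1009)
17^8 = (17^4)^2 ≡ 783^2 = 613089 ≡ 626 (mod 1009)
17^16 = (17^8)^2 ≡ 626^2 = 391876 ≡ 384 (mod 1009)
17^32 = (17^16)^2 ≡ 384^2 = 147456 ≡ 142 (mod 1009)
17^37 = 17^32 · 17^4 · 17^1 ≡ 142 · 783 · 17 ≡ 305 (mod 1009).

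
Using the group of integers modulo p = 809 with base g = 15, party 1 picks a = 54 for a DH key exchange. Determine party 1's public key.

557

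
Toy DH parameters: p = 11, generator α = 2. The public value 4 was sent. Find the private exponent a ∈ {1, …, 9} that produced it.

2

Try successive powers of 2 modulo 11:
2^1 ≡ 2
2^2 ≡ 4
Found: a = 2.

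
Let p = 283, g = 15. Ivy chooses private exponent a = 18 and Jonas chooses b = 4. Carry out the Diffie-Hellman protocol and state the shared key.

Ivy sends A = g^a mod p = 15^18 mod 283.
15^1 ≡ 15 (mod 283)
15^2 = (15^1)^2 ≡ 15^2 = 225 ≡ 225 (mod 283)
15^4 = (15^2)^2 ≡ 225^2 = 50625 ≡ 251 (mod 283)
15^8 = (15^4)^2 ≡ 251^2 = 63001 ≡ 175 (mod 283)
15^16 = (15^8)^2 ≡ 175^2 = 30625 ≡ 61 (mod 283)
15^18 = 15^16 · 15^2 ≡ 61 · 225 ≡ 141 (mod 283).
So A = 141. Jonas then computes K = A^b mod p = 141^4 mod 283.
141^1 ≡ 141 (mod 283)
141^2 = (141^1)^2 ≡ 141^2 = 19881 ≡ 71 (mod 283)
141^4 = (141^2)^2 ≡ 71^2 = 5041 ≡ 230 (mod 283)

230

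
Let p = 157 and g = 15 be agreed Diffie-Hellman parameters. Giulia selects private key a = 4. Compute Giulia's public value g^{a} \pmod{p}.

Public value = 15^{4} \pmod{157}.
15^1 ≡ 15 (mod 157)
15^2 = (15^1)^2 ≡ 15^2 = 225 ≡ 68 (mod 157)
15^4 = (15^2)^2 ≡ 68^2 = 4624 ≡ 71 (mod 157)

71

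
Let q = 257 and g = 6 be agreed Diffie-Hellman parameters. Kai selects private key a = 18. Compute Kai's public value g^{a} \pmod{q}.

Public value = 6^{18} \pmod{257}.
6^1 ≡ 6 (mod 257)
6^2 = (6^1)^2 ≡ 6^2 = 36 ≡ 36 (mod 257)
6^4 = (6^2)^2 ≡ 36^2 = 1296 ≡ 11 (mod 257)
6^8 = (6^4)^2 ≡ 11^2 = 121 ≡ 121 (mod 257)
6^16 = (6^8)^2 ≡ 121^2 = 14641 ≡ 249 (mod 257)
6^18 = 6^16 · 6^2 ≡ 249 · 36 ≡ 226 (mod 257).

226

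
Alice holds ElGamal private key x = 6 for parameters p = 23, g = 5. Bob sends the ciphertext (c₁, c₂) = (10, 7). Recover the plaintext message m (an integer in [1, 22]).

Shared mask s = c₁^x mod p = 10^6 mod 23.
10^1 ≡ 10 (mod 23)
10^2 = (10^1)^2 ≡ 10^2 = 100 ≡ 8 (mod 23)
10^4 = (10^2)^2 ≡ 8^2 = 64 ≡ 18 (mod 23)
10^6 = 10^4 · 10^2 ≡ 18 · 8 ≡ 6 (mod 23).
So s = 6; s⁻¹ ≡ 4 (mod 23).
m = c₂ · s⁻¹ mod 23 = 7 · 4 mod 23 = 5.

5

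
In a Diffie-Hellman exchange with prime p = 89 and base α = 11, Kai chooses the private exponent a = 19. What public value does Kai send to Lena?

Public value = 11^19 (mod 89).
11^1 ≡ 11 (mod 89)
11^2 = (11^1)^2 ≡ 11^2 = 121 ≡ 32 (mod 89)
11^4 = (11^2)^2 ≡ 32^2 = 1024 ≡ 45 (mod 89)
11^8 = (11^4)^2 ≡ 45^2 = 2025 ≡ 67 (mod 89)
11^16 = (11^8)^2 ≡ 67^2 = 4489 ≡ 39 (mod 89)
11^19 = 11^16 · 11^2 · 11^1 ≡ 39 · 32 · 11 ≡ 22 (mod 89).

22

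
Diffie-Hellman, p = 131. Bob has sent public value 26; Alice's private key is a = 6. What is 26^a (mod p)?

91

Shared key K = 26^6 mod 131.
26^1 ≡ 26 (mod 131)
26^2 = (26^1)^2 ≡ 26^2 = 676 ≡ 21 (mod 131)
26^4 = (26^2)^2 ≡ 21^2 = 441 ≡ 48 (mod 131)
26^6 = 26^4 · 26^2 ≡ 48 · 21 ≡ 91 (mod 131).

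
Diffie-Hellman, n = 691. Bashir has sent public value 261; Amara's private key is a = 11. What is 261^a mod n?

Shared key K = 261^11 mod 691.
261^1 ≡ 261 (mod 691)
261^2 = (261^1)^2 ≡ 261^2 = 68121 ≡ 403 (mod 691)
261^4 = (261^2)^2 ≡ 403^2 = 162409 ≡ 24 (mod 691)
261^8 = (261^4)^2 ≡ 24^2 = 576 ≡ 576 (mod 691)
261^11 = 261^8 · 261^2 · 261^1 ≡ 576 · 403 · 261 ≡ 601 (mod 691).

601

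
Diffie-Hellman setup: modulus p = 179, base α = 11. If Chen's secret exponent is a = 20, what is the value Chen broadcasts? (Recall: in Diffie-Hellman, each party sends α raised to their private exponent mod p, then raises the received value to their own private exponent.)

106

Public value = 11^20 mod 179.
11^1 ≡ 11 (mod 179)
11^2 = (11^1)^2 ≡ 11^2 = 121 ≡ 121 (mod 179)
11^4 = (11^2)^2 ≡ 121^2 = 14641 ≡ 142 (mod 179)
11^8 = (11^4)^2 ≡ 142^2 = 20164 ≡ 116 (mod 179)
11^16 = (11^8)^2 ≡ 116^2 = 13456 ≡ 31 (mod 179)
11^20 = 11^16 · 11^4 ≡ 31 · 142 ≡ 106 (mod 179).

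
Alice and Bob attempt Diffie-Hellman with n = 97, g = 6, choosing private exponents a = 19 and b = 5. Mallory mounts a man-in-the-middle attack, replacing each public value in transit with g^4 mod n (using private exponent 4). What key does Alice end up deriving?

35

Alice receives Mallory's public value M = 6^4 mod 97 instead of the honest one.
6^1 ≡ 6 (mod 97)
6^2 = (6^1)^2 ≡ 6^2 = 36 ≡ 36 (mod 97)
6^4 = (6^2)^2 ≡ 36^2 = 1296 ≡ 35 (mod 97)
So M = 35. Alice computes K = M^19 mod 97.
35^1 ≡ 35 (mod 97)
35^2 = (35^1)^2 ≡ 35^2 = 1225 ≡ 61 (mod 97)
35^4 = (35^2)^2 ≡ 61^2 = 3721 ≡ 35 (mod 97)
35^8 = (35^4)^2 ≡ 35^2 = 1225 ≡ 61 (mod 97)
35^16 = (35^8)^2 ≡ 61^2 = 3721 ≡ 35 (mod 97)
35^19 = 35^16 · 35^2 · 35^1 ≡ 35 · 61 · 35 ≡ 35 (mod 97).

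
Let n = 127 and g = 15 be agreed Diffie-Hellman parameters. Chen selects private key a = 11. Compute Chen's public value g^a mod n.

44

Public value = 15^11 mod 127.
15^1 ≡ 15 (mod 127)
15^2 = (15^1)^2 ≡ 15^2 = 225 ≡ 98 (mod 127)
15^4 = (15^2)^2 ≡ 98^2 = 9604 ≡ 79 (mod 127)
15^8 = (15^4)^2 ≡ 79^2 = 6241 ≡ 18 (mod 127)
15^11 = 15^8 · 15^2 · 15^1 ≡ 18 · 98 · 15 ≡ 44 (mod 127).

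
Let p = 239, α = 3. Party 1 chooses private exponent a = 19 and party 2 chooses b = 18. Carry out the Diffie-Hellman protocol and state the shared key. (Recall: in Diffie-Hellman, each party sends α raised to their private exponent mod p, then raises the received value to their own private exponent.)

Party 1 sends A = α^a mod p = 3^19 mod 239.
3^1 ≡ 3 (mod 239)
3^2 = (3^1)^2 ≡ 3^2 = 9 ≡ 9 (mod 239)
3^4 = (3^2)^2 ≡ 9^2 = 81 ≡ 81 (mod 239)
3^8 = (3^4)^2 ≡ 81^2 = 6561 ≡ 108 (mod 239)
3^16 = (3^8)^2 ≡ 108^2 = 11664 ≡ 192 (mod 239)
3^19 = 3^16 · 3^2 · 3^1 ≡ 192 · 9 · 3 ≡ 165 (mod 239).
So A = 165. Party 2 then computes K = A^b mod p = 165^18 mod 239.
165^1 ≡ 165 (mod 239)
165^2 = (165^1)^2 ≡ 165^2 = 27225 ≡ 218 (mod 239)
165^4 = (165^2)^2 ≡ 218^2 = 47524 ≡ 202 (mod 239)
165^8 = (165^4)^2 ≡ 202^2 = 40804 ≡ 174 (mod 239)
165^16 = (165^8)^2 ≡ 174^2 = 30276 ≡ 162 (mod 239)
165^18 = 165^16 · 165^2 ≡ 162 · 218 ≡ 183 (mod 239).

183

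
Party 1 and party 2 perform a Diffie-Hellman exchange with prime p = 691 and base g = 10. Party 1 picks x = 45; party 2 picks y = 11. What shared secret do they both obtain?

278

Party 1 sends A = g^x mod p = 10^45 mod 691.
10^1 ≡ 10 (mod 691)
10^2 = (10^1)^2 ≡ 10^2 = 100 ≡ 100 (mod 691)
10^4 = (10^2)^2 ≡ 100^2 = 10000 ≡ 326 (mod 691)
10^8 = (10^4)^2 ≡ 326^2 = 106276 ≡ 553 (mod 691)
10^16 = (10^8)^2 ≡ 553^2 = 305809 ≡ 387 (mod 691)
10^32 = (10^16)^2 ≡ 387^2 = 149769 ≡ 513 (mod 691)
10^45 = 10^32 · 10^8 · 10^4 · 10^1 ≡ 513 · 553 · 326 · 10 ≡ 32 (mod 691).
So A = 32. Party 2 then computes K = A^y mod p = 32^11 mod 691.
32^1 ≡ 32 (mod 691)
32^2 = (32^1)^2 ≡ 32^2 = 1024 ≡ 333 (mod 691)
32^4 = (32^2)^2 ≡ 333^2 = 110889 ≡ 329 (mod 691)
32^8 = (32^4)^2 ≡ 329^2 = 108241 ≡ 445 (mod 691)
32^11 = 32^8 · 32^2 · 32^1 ≡ 445 · 333 · 32 ≡ 278 (mod 691).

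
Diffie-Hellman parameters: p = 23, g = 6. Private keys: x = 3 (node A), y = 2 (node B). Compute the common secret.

12

Node B sends B = g^y mod p = 6^2 mod 23.
6^1 ≡ 6 (mod 23)
6^2 = (6^1)^2 ≡ 6^2 = 36 ≡ 13 (mod 23)
So B = 13. Node A then computes K = B^x mod p = 13^3 mod 23.
13^1 ≡ 13 (mod 23)
13^2 = (13^1)^2 ≡ 13^2 = 169 ≡ 8 (mod 23)
13^3 = 13^2 · 13^1 ≡ 8 · 13 ≡ 12 (mod 23).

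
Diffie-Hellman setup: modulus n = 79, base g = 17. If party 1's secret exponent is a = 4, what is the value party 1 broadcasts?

18

Public value = 17^4 (mod 79).
17^1 ≡ 17 (mod 79)
17^2 = (17^1)^2 ≡ 17^2 = 289 ≡ 52 (mod 79)
17^4 = (17^2)^2 ≡ 52^2 = 2704 ≡ 18 (mod 79)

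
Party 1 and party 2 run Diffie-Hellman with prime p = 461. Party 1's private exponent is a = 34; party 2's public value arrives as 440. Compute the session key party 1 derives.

30

Shared key K = 440^34 mod 461.
440^1 ≡ 440 (mod 461)
440^2 = (440^1)^2 ≡ 440^2 = 193600 ≡ 441 (mod 461)
440^4 = (440^2)^2 ≡ 441^2 = 194481 ≡ 400 (mod 461)
440^8 = (440^4)^2 ≡ 400^2 = 160000 ≡ 33 (mod 461)
440^16 = (440^8)^2 ≡ 33^2 = 1089 ≡ 167 (mod 461)
440^32 = (440^16)^2 ≡ 167^2 = 27889 ≡ 229 (mod 461)
440^34 = 440^32 · 440^2 ≡ 229 · 441 ≡ 30 (mod 461).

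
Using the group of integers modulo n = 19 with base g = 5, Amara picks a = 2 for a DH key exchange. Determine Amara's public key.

6

Public value = 5^2 mod 19.
5^1 ≡ 5 (mod 19)
5^2 = (5^1)^2 ≡ 5^2 = 25 ≡ 6 (mod 19)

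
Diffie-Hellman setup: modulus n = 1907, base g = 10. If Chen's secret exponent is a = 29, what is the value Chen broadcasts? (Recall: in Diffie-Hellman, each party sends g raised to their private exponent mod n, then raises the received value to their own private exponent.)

1094

Public value = 10^29 mod 1907.
10^1 ≡ 10 (mod 1907)
10^2 = (10^1)^2 ≡ 10^2 = 100 ≡ 100 (mod 1907)
10^4 = (10^2)^2 ≡ 100^2 = 10000 ≡ 465 (mod 1907)
10^8 = (10^4)^2 ≡ 465^2 = 216225 ≡ 734 (mod 1907)
10^16 = (10^8)^2 ≡ 734^2 = 538756 ≡ 982 (mod 1907)
10^29 = 10^16 · 10^8 · 10^4 · 10^1 ≡ 982 · 734 · 465 · 10 ≡ 1094 (mod 1907).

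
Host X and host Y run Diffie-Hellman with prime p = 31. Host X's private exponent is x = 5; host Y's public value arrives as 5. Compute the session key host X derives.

Shared key K = 5^5 mod 31.
5^1 ≡ 5 (mod 31)
5^2 = (5^1)^2 ≡ 5^2 = 25 ≡ 25 (mod 31)
5^4 = (5^2)^2 ≡ 25^2 = 625 ≡ 5 (mod 31)
5^5 = 5^4 · 5^1 ≡ 5 · 5 ≡ 25 (mod 31).

25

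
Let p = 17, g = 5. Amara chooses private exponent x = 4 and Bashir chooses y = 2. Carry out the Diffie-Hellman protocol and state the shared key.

Amara sends A = g^x mod p = 5^4 mod 17.
5^1 ≡ 5 (mod 17)
5^2 = (5^1)^2 ≡ 5^2 = 25 ≡ 8 (mod 17)
5^4 = (5^2)^2 ≡ 8^2 = 64 ≡ 13 (mod 17)
So A = 13. Bashir then computes K = A^y mod p = 13^2 mod 17.
13^1 ≡ 13 (mod 17)
13^2 = (13^1)^2 ≡ 13^2 = 169 ≡ 16 (mod 17)

16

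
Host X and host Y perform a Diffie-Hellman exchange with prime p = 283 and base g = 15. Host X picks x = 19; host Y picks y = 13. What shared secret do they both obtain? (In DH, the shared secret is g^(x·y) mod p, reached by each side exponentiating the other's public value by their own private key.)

Host X sends A = g^x mod p = 15^19 mod 283.
15^1 ≡ 15 (mod 283)
15^2 = (15^1)^2 ≡ 15^2 = 225 ≡ 225 (mod 283)
15^4 = (15^2)^2 ≡ 225^2 = 50625 ≡ 251 (mod 283)
15^8 = (15^4)^2 ≡ 251^2 = 63001 ≡ 175 (mod 283)
15^16 = (15^8)^2 ≡ 175^2 = 30625 ≡ 61 (mod 283)
15^19 = 15^16 · 15^2 · 15^1 ≡ 61 · 225 · 15 ≡ 134 (mod 283).
So A = 134. Host Y then computes K = A^y mod p = 134^13 mod 283.
134^1 ≡ 134 (mod 283)
134^2 = (134^1)^2 ≡ 134^2 = 17956 ≡ 127 (mod 283)
134^4 = (134^2)^2 ≡ 127^2 = 16129 ≡ 281 (mod 283)
134^8 = (134^4)^2 ≡ 281^2 = 78961 ≡ 4 (mod 283)
134^13 = 134^8 · 134^4 · 134^1 ≡ 4 · 281 · 134 ≡ 60 (mod 283).

60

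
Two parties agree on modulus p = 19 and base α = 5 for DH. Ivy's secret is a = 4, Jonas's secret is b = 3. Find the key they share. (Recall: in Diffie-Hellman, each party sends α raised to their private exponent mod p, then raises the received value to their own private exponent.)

11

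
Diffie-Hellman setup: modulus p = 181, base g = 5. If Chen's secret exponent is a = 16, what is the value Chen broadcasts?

Public value = 5^16 mod 181.
5^1 ≡ 5 (mod 181)
5^2 = (5^1)^2 ≡ 5^2 = 25 ≡ 25 (mod 181)
5^4 = (5^2)^2 ≡ 25^2 = 625 ≡ 82 (mod 181)
5^8 = (5^4)^2 ≡ 82^2 = 6724 ≡ 27 (mod 181)
5^16 = (5^8)^2 ≡ 27^2 = 729 ≡ 5 (mod 181)

5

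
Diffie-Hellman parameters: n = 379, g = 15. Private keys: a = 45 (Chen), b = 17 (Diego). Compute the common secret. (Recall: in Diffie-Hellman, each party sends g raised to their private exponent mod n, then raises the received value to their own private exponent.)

340

Diego sends B = g^b mod n = 15^17 mod 379.
15^1 ≡ 15 (mod 379)
15^2 = (15^1)^2 ≡ 15^2 = 225 ≡ 225 (mod 379)
15^4 = (15^2)^2 ≡ 225^2 = 50625 ≡ 218 (mod 379)
15^8 = (15^4)^2 ≡ 218^2 = 47524 ≡ 149 (mod 379)
15^16 = (15^8)^2 ≡ 149^2 = 22201 ≡ 219 (mod 379)
15^17 = 15^16 · 15^1 ≡ 219 · 15 ≡ 253 (mod 379).
So B = 253. Chen then computes K = B^a mod n = 253^45 mod 379.
253^1 ≡ 253 (mod 379)
253^2 = (253^1)^2 ≡ 253^2 = 64009 ≡ 337 (mod 379)
253^4 = (253^2)^2 ≡ 337^2 = 113569 ≡ 248 (mod 379)
253^8 = (253^4)^2 ≡ 248^2 = 61504 ≡ 106 (mod 379)
253^16 = (253^8)^2 ≡ 106^2 = 11236 ≡ 245 (mod 379)
253^32 = (253^16)^2 ≡ 245^2 = 60025 ≡ 143 (mod 379)
253^45 = 253^32 · 253^8 · 253^4 · 253^1 ≡ 143 · 106 · 248 · 253 ≡ 340 (mod 379).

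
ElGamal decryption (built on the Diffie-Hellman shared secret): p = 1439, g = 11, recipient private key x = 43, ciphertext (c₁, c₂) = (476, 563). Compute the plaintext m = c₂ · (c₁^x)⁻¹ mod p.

Shared mask s = c₁^x mod p = 476^43 mod 1439.
476^1 ≡ 476 (mod 1439)
476^2 = (476^1)^2 ≡ 476^2 = 226576 ≡ 653 (mod 1439)
476^4 = (476^2)^2 ≡ 653^2 = 426409 ≡ 465 (mod 1439)
476^8 = (476^4)^2 ≡ 465^2 = 216225 ≡ 375 (mod 1439)
476^16 = (476^8)^2 ≡ 375^2 = 140625 ≡ 1042 (mod 1439)
476^32 = (476^16)^2 ≡ 1042^2 = 1085764 ≡ 758 (mod 1439)
476^43 = 476^32 · 476^8 · 476^2 · 476^1 ≡ 758 · 375 · 653 · 476 ≡ 190 (mod 1439).
So s = 190; s⁻¹ ≡ 462 (mod 1439).
m = c₂ · s⁻¹ mod 1439 = 563 · 462 mod 1439 = 1086.

1086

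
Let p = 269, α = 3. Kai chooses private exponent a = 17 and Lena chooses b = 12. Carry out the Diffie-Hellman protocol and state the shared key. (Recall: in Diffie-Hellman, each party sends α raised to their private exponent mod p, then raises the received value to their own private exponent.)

62

Lena sends B = α^b mod p = 3^12 mod 269.
3^1 ≡ 3 (mod 269)
3^2 = (3^1)^2 ≡ 3^2 = 9 ≡ 9 (mod 269)
3^4 = (3^2)^2 ≡ 9^2 = 81 ≡ 81 (mod 269)
3^8 = (3^4)^2 ≡ 81^2 = 6561 ≡ 105 (mod 269)
3^12 = 3^8 · 3^4 ≡ 105 · 81 ≡ 166 (mod 269).
So B = 166. Kai then computes K = B^a mod p = 166^17 mod 269.
166^1 ≡ 166 (mod 269)
166^2 = (166^1)^2 ≡ 166^2 = 27556 ≡ 118 (mod 269)
166^4 = (166^2)^2 ≡ 118^2 = 13924 ≡ 205 (mod 269)
166^8 = (166^4)^2 ≡ 205^2 = 42025 ≡ 61 (mod 269)
166^16 = (166^8)^2 ≡ 61^2 = 3721 ≡ 224 (mod 269)
166^17 = 166^16 · 166^1 ≡ 224 · 166 ≡ 62 (mod 269).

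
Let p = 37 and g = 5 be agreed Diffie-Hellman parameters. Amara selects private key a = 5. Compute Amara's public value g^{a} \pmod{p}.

17

Public value = 5^{5} \pmod{37}.
5^1 ≡ 5 (mod 37)
5^2 = (5^1)^2 ≡ 5^2 = 25 ≡ 25 (mod 37)
5^4 = (5^2)^2 ≡ 25^2 = 625 ≡ 33 (mod 37)
5^5 = 5^4 · 5^1 ≡ 33 · 5 ≡ 17 (mod 37).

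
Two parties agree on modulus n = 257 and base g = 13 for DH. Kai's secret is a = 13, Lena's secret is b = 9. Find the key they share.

Kai sends A = g^a mod n = 13^13 mod 257.
13^1 ≡ 13 (mod 257)
13^2 = (13^1)^2 ≡ 13^2 = 169 ≡ 169 (mod 257)
13^4 = (13^2)^2 ≡ 169^2 = 28561 ≡ 34 (mod 257)
13^8 = (13^4)^2 ≡ 34^2 = 1156 ≡ 128 (mod 257)
13^13 = 13^8 · 13^4 · 13^1 ≡ 128 · 34 · 13 ≡ 36 (mod 257).
So A = 36. Lena then computes K = A^b mod n = 36^9 mod 257.
36^1 ≡ 36 (mod 257)
36^2 = (36^1)^2 ≡ 36^2 = 1296 ≡ 11 (mod 257)
36^4 = (36^2)^2 ≡ 11^2 = 121 ≡ 121 (mod 257)
36^8 = (36^4)^2 ≡ 121^2 = 14641 ≡ 249 (mod 257)
36^9 = 36^8 · 36^1 ≡ 249 · 36 ≡ 226 (mod 257).

226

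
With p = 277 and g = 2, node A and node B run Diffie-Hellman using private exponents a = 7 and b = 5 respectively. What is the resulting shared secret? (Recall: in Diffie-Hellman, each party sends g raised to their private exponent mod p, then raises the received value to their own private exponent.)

216

Node A sends A = g^a mod p = 2^7 mod 277.
2^1 ≡ 2 (mod 277)
2^2 = (2^1)^2 ≡ 2^2 = 4 ≡ 4 (mod 277)
2^4 = (2^2)^2 ≡ 4^2 = 16 ≡ 16 (mod 277)
2^7 = 2^4 · 2^2 · 2^1 ≡ 16 · 4 · 2 ≡ 128 (mod 277).
So A = 128. Node B then computes K = A^b mod p = 128^5 mod 277.
128^1 ≡ 128 (mod 277)
128^2 = (128^1)^2 ≡ 128^2 = 16384 ≡ 41 (mod 277)
128^4 = (128^2)^2 ≡ 41^2 = 1681 ≡ 19 (mod 277)
128^5 = 128^4 · 128^1 ≡ 19 · 128 ≡ 216 (mod 277).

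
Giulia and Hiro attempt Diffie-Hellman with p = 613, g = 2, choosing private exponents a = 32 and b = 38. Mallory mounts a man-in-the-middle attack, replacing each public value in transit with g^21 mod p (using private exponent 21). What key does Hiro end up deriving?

348

Hiro receives Mallory's public value M = 2^21 mod 613 instead of the honest one.
2^1 ≡ 2 (mod 613)
2^2 = (2^1)^2 ≡ 2^2 = 4 ≡ 4 (mod 613)
2^4 = (2^2)^2 ≡ 4^2 = 16 ≡ 16 (mod 613)
2^8 = (2^4)^2 ≡ 16^2 = 256 ≡ 256 (mod 613)
2^16 = (2^8)^2 ≡ 256^2 = 65536 ≡ 558 (mod 613)
2^21 = 2^16 · 2^4 · 2^1 ≡ 558 · 16 · 2 ≡ 79 (mod 613).
So M = 79. Hiro computes K = M^38 mod 613.
79^1 ≡ 79 (mod 613)
79^2 = (79^1)^2 ≡ 79^2 = 6241 ≡ 111 (mod 613)
79^4 = (79^2)^2 ≡ 111^2 = 12321 ≡ 61 (mod 613)
79^8 = (79^4)^2 ≡ 61^2 = 3721 ≡ 43 (mod 613)
79^16 = (79^8)^2 ≡ 43^2 = 1849 ≡ 10 (mod 613)
79^32 = (79^16)^2 ≡ 10^2 = 100 ≡ 100 (mod 613)
79^38 = 79^32 · 79^4 · 79^2 ≡ 100 · 61 · 111 ≡ 348 (mod 613).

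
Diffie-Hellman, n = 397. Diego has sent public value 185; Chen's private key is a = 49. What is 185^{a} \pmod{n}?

54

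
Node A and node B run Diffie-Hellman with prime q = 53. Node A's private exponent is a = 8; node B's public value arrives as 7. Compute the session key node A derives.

44

Shared key K = 7^8 mod 53.
7^1 ≡ 7 (mod 53)
7^2 = (7^1)^2 ≡ 7^2 = 49 ≡ 49 (mod 53)
7^4 = (7^2)^2 ≡ 49^2 = 2401 ≡ 16 (mod 53)
7^8 = (7^4)^2 ≡ 16^2 = 256 ≡ 44 (mod 53)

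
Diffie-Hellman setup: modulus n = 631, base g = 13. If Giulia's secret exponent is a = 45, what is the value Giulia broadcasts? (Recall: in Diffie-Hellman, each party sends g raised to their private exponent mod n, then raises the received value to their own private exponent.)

Public value = 13^45 mod 631.
13^1 ≡ 13 (mod 631)
13^2 = (13^1)^2 ≡ 13^2 = 169 ≡ 169 (mod 631)
13^4 = (13^2)^2 ≡ 169^2 = 28561 ≡ 166 (mod 631)
13^8 = (13^4)^2 ≡ 166^2 = 27556 ≡ 423 (mod 631)
13^16 = (13^8)^2 ≡ 423^2 = 178929 ≡ 356 (mod 631)
13^32 = (13^16)^2 ≡ 356^2 = 126736 ≡ 536 (mod 631)
13^45 = 13^32 · 13^8 · 13^4 · 13^1 ≡ 536 · 423 · 166 · 13 ≡ 362 (mod 631).

362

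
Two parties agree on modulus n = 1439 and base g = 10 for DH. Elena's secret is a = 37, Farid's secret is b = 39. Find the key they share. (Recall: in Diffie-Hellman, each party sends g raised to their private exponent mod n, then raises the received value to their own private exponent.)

Elena sends A = g^a mod n = 10^37 mod 1439.
10^1 ≡ 10 (mod 1439)
10^2 = (10^1)^2 ≡ 10^2 = 100 ≡ 100 (mod 1439)
10^4 = (10^2)^2 ≡ 100^2 = 10000 ≡ 1366 (mod 1439)
10^8 = (10^4)^2 ≡ 1366^2 = 1865956 ≡ 1012 (mod 1439)
10^16 = (10^8)^2 ≡ 1012^2 = 1024144 ≡ 1015 (mod 1439)
10^32 = (10^16)^2 ≡ 1015^2 = 1030225 ≡ 1340 (mod 1439)
10^37 = 10^32 · 10^4 · 10^1 ≡ 1340 · 1366 · 10 ≡ 320 (mod 1439).
So A = 320. Farid then computes K = A^b mod n = 320^39 mod 1439.
320^1 ≡ 320 (mod 1439)
320^2 = (320^1)^2 ≡ 320^2 = 102400 ≡ 231 (mod 1439)
320^4 = (320^2)^2 ≡ 231^2 = 53361 ≡ 118 (mod 1439)
320^8 = (320^4)^2 ≡ 118^2 = 13924 ≡ 973 (mod 1439)
320^16 = (320^8)^2 ≡ 973^2 = 946729 ≡ 1306 (mod 1439)
320^32 = (320^16)^2 ≡ 1306^2 = 1705636 ≡ 421 (mod 1439)
320^39 = 320^32 · 320^4 · 320^2 · 320^1 ≡ 421 · 118 · 231 · 320 ≡ 709 (mod 1439).

709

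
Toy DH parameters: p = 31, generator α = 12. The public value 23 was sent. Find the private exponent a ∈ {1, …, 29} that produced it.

Try successive powers of 12 modulo 31:
12^1 ≡ 12
12^2 ≡ 20
12^3 ≡ 23
Found: a = 3.

3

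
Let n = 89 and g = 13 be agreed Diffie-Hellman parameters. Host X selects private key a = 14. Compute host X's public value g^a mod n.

Public value = 13^14 mod 89.
13^1 ≡ 13 (mod 89)
13^2 = (13^1)^2 ≡ 13^2 = 169 ≡ 80 (mod 89)
13^4 = (13^2)^2 ≡ 80^2 = 6400 ≡ 81 (mod 89)
13^8 = (13^4)^2 ≡ 81^2 = 6561 ≡ 64 (mod 89)
13^14 = 13^8 · 13^4 · 13^2 ≡ 64 · 81 · 80 ≡ 69 (mod 89).

69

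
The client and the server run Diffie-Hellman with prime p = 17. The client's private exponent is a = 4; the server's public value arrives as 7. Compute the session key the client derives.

4

Shared key K = 7^4 mod 17.
7^1 ≡ 7 (mod 17)
7^2 = (7^1)^2 ≡ 7^2 = 49 ≡ 15 (mod 17)
7^4 = (7^2)^2 ≡ 15^2 = 225 ≡ 4 (mod 17)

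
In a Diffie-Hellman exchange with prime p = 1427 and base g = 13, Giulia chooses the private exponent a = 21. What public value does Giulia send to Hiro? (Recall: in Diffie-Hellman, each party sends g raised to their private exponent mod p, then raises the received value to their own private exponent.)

351

Public value = 13^21 (mod 1427).
13^1 ≡ 13 (mod 1427)
13^2 = (13^1)^2 ≡ 13^2 = 169 ≡ 169 (mod 1427)
13^4 = (13^2)^2 ≡ 169^2 = 28561 ≡ 21 (mod 1427)
13^8 = (13^4)^2 ≡ 21^2 = 441 ≡ 441 (mod 1427)
13^16 = (13^8)^2 ≡ 441^2 = 194481 ≡ 409 (mod 1427)
13^21 = 13^16 · 13^4 · 13^1 ≡ 409 · 21 · 13 ≡ 351 (mod 1427).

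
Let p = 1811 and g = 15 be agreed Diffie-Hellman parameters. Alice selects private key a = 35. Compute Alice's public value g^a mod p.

Public value = 15^35 mod 1811.
15^1 ≡ 15 (mod 1811)
15^2 = (15^1)^2 ≡ 15^2 = 225 ≡ 225 (mod 1811)
15^4 = (15^2)^2 ≡ 225^2 = 50625 ≡ 1728 (mod 1811)
15^8 = (15^4)^2 ≡ 1728^2 = 2985984 ≡ 1456 (mod 1811)
15^16 = (15^8)^2 ≡ 1456^2 = 2119936 ≡ 1066 (mod 1811)
15^32 = (15^16)^2 ≡ 1066^2 = 1136356 ≡ 859 (mod 1811)
15^35 = 15^32 · 15^2 · 15^1 ≡ 859 · 225 · 15 ≡ 1525 (mod 1811).

1525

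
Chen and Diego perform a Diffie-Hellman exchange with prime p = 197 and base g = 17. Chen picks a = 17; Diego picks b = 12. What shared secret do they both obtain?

49

Chen sends A = g^a mod p = 17^17 mod 197.
17^1 ≡ 17 (mod 197)
17^2 = (17^1)^2 ≡ 17^2 = 289 ≡ 92 (mod 197)
17^4 = (17^2)^2 ≡ 92^2 = 8464 ≡ 190 (mod 197)
17^8 = (17^4)^2 ≡ 190^2 = 36100 ≡ 49 (mod 197)
17^16 = (17^8)^2 ≡ 49^2 = 2401 ≡ 37 (mod 197)
17^17 = 17^16 · 17^1 ≡ 37 · 17 ≡ 38 (mod 197).
So A = 38. Diego then computes K = A^b mod p = 38^12 mod 197.
38^1 ≡ 38 (mod 197)
38^2 = (38^1)^2 ≡ 38^2 = 1444 ≡ 65 (mod 197)
38^4 = (38^2)^2 ≡ 65^2 = 4225 ≡ 88 (mod 197)
38^8 = (38^4)^2 ≡ 88^2 = 7744 ≡ 61 (mod 197)
38^12 = 38^8 · 38^4 ≡ 61 · 88 ≡ 49 (mod 197).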